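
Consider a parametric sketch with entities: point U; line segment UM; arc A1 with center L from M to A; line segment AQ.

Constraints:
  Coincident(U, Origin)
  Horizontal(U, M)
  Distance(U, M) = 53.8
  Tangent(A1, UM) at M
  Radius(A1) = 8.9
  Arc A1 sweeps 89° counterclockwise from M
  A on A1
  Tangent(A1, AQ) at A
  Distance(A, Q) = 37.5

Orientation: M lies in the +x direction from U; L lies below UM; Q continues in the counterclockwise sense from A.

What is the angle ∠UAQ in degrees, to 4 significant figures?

100.0°

On A1, M sits at bearing 90° from L; an 89° counterclockwise sweep puts A at bearing 179°, so A = L + 8.9·(cos 179°, sin 179°) = (44.90, -8.745). The tangent condition forces LA to be normal to AQ, so AQ runs along (−sin 179°, cos 179°); with |AQ| = 37.5, Q = (44.25, -46.24). Then cos ∠UAQ = AU·AQ / (|AU||AQ|), giving 100.0°.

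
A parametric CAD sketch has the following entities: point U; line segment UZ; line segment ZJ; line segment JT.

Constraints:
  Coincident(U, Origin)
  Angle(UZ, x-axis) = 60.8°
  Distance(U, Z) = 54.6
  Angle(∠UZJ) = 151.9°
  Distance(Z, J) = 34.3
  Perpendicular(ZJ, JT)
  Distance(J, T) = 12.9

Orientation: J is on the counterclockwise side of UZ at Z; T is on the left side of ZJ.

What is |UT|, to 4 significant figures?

83.45

U is at the origin; UZ runs at 60.8° with length 54.6, so Z = 54.6·(cos 60.8°, sin 60.8°) = (26.64, 47.66). ∠UZJ = 151.9°, so ZJ runs at 60.8° + (180° − 151.9°) = 88.90° from the x-axis; with |ZJ| = 34.3, J = Z + 34.3·(cos 88.90°, sin 88.90°) = (27.30, 81.96). The perpendicularity gives JT at right angles to ZJ; with |JT| = 12.9 on the left of ZJ, T = J + 12.9·(-0.9998, 0.01920) = (14.40, 82.20). Then |UT| = |T − U| = 83.45.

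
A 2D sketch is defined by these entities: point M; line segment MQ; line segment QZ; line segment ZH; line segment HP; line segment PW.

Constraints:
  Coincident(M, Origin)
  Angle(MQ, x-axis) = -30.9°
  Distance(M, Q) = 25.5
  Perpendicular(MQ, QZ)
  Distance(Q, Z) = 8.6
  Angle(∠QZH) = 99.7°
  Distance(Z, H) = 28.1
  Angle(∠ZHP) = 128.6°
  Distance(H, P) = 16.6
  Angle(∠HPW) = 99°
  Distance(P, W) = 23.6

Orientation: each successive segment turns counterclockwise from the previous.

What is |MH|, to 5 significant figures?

13.515

M is at the origin; MQ runs at -30.9° with length 25.5, so Q = (21.881, -13.095). MQ is perpendicular to QZ, so QZ runs at 59.100°; with |QZ| = 8.6, Z = (26.297, -5.7159). ∠QZH = 99.7° gives ZH at 139.40° from the x-axis; with |ZH| = 28.1, H = (4.9616, 12.571). Then |MH| = |H − M| = 13.515.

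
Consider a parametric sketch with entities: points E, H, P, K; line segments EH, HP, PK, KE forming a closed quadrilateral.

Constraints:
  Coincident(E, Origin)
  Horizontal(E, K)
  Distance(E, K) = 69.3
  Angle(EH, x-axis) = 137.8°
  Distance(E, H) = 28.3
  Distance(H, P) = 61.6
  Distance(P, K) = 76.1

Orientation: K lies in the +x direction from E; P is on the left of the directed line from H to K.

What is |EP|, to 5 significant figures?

65.669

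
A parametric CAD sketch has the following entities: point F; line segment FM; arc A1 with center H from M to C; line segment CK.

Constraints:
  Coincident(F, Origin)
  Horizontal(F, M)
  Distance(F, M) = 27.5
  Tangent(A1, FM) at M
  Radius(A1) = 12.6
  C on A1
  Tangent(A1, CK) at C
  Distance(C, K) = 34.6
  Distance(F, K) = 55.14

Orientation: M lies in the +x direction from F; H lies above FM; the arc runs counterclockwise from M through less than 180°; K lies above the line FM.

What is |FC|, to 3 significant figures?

42.8

Checks: F = (0.00, 0.00) ✓; |HC| = 12.60 ✓; ∠(HC, CK) = 90.00° ✓; |CK| = 34.60 ✓; |FK| = 55.14 ✓.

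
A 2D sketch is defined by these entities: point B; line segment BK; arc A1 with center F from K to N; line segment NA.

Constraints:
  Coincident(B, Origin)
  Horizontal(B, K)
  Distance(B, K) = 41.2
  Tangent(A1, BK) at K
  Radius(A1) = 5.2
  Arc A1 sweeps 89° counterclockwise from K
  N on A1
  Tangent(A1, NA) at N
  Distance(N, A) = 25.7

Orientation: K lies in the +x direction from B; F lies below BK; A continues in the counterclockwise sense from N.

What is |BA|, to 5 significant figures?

47.042

B is at the origin; B and K share the same y with |BK| = 41.2 and K on the +x side, so K = (41.200, 0.0000). The tangent condition forces FK to be normal to BK, so F = K + (0, -5.2) = (41.200, -5.2000). On A1, K sits at bearing 90° from F; an 89° counterclockwise sweep puts N at bearing 179°, so N = F + 5.2·(cos 179°, sin 179°) = (36.001, -5.1092). A1 meets NA tangentially, so FN is at right angles to NA, so NA runs along (−sin 179°, cos 179°); with |NA| = 25.7, A = (35.552, -30.805). Then |BA| = |A − B| = 47.042.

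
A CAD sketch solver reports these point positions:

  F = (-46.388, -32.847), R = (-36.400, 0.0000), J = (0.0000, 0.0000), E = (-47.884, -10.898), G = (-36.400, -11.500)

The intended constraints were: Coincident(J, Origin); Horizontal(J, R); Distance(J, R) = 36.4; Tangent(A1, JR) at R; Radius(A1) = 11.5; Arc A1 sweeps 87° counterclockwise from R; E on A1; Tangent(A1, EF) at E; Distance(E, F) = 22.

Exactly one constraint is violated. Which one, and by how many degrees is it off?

Tangent(A1, EF) at E — off by 6.90°.

J = (0.00, 0.00) ✓; J.y = 0.00, R.y = 0.00 ✓; |JR| = 36.40 ✓; ∠(GR, RJ) = 90.00° ✓; |GR| = 11.50 ✓; bearing(G→E) − bearing(G→R) = 87.00° ✓; |GE| = 11.50 ✓; ∠(GE, EF) = 83.10° ✗; |EF| = 22.00 ✓.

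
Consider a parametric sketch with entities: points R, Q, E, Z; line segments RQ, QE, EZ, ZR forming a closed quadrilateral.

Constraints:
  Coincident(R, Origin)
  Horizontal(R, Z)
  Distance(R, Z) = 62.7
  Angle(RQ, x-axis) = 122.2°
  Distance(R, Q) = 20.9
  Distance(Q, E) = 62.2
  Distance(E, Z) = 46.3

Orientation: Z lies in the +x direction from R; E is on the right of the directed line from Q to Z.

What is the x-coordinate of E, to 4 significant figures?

28.00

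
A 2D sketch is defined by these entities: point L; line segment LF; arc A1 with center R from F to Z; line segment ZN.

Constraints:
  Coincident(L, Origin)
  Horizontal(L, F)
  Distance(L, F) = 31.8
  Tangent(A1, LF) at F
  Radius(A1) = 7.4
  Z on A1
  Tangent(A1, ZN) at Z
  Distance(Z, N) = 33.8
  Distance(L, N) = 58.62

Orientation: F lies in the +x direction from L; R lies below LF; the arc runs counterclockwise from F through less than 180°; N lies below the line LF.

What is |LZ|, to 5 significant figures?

27.767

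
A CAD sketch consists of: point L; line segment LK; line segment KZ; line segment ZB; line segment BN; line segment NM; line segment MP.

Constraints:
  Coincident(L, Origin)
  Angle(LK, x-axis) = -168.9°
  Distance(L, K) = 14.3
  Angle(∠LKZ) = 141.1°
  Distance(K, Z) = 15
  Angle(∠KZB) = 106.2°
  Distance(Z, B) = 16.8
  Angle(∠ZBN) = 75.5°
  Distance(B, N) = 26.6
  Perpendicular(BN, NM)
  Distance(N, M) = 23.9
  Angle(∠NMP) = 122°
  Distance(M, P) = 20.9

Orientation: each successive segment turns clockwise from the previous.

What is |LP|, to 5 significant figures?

34.579

The perpendicularity gives NM at right angles to BN, so NM runs at -116.10°; with |NM| = 23.9, M = (-10.550, -12.466). ∠NMP = 122.0° gives MP at -174.10° from the x-axis; with |MP| = 20.9, P = (-31.339, -14.614). Then |LP| = |P − L| = 34.579.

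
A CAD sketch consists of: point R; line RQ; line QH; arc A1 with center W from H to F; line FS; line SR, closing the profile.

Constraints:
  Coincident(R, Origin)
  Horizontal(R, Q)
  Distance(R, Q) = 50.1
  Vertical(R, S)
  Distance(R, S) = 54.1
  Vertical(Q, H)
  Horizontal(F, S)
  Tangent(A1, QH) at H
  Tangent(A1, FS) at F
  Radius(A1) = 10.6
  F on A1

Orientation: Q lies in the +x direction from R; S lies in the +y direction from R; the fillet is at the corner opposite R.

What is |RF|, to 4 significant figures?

66.99

The virtual corner opposite R is at (50.10, 54.10). Since A1 is tangent to QH there, WH ⟂ QH and tangency of A1 to FS means the radius WF is perpendicular to FS, with radius 10.6, so the center W sits 10.6 in from both sides at W = (39.50, 43.50). That places the tangent points at H = (50.10, 43.50) on QH and F = (39.50, 54.10) on FS. Then |RF| = |F − R| = 66.99.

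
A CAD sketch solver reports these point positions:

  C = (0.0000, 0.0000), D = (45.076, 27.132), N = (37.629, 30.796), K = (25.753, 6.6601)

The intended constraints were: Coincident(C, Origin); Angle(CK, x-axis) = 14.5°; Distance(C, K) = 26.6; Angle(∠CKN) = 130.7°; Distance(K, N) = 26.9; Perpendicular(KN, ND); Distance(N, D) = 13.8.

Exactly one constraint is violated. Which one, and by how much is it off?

Distance(N, D) = 13.8 — off by 5.50.

C = (0.00, 0.00) ✓; CK at 14.50° ✓; |CK| = 26.60 ✓; ∠CKN = 130.7° ✓; |KN| = 26.90 ✓; ∠(KN, ND) = 90.00° ✓; |ND| = 8.300 ✗.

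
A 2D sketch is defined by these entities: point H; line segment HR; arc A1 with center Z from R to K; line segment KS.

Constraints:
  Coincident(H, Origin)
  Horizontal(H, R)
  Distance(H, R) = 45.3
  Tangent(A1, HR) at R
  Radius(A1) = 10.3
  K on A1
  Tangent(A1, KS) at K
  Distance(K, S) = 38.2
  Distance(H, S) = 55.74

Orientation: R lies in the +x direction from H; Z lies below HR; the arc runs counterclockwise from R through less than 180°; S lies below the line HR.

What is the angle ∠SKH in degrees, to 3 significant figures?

97.0°

Checks: |ZK| = 10.30 ✓; ∠(ZK, KS) = 90.00° ✓; |KS| = 38.20 ✓; |HS| = 55.74 ✓.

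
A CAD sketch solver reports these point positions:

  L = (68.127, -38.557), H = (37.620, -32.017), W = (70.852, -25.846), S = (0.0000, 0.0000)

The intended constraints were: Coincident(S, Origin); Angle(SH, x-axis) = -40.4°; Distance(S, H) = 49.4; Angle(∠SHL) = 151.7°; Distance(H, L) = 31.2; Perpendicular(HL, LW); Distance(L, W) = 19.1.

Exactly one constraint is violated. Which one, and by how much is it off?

Distance(L, W) = 19.1 — off by 6.10.

S = (0.00, 0.00) ✓; SH at -40.40° ✓; |SH| = 49.40 ✓; ∠SHL = 151.7° ✓; |HL| = 31.20 ✓; ∠(HL, LW) = 90.00° ✓; |LW| = 13.00 ✗.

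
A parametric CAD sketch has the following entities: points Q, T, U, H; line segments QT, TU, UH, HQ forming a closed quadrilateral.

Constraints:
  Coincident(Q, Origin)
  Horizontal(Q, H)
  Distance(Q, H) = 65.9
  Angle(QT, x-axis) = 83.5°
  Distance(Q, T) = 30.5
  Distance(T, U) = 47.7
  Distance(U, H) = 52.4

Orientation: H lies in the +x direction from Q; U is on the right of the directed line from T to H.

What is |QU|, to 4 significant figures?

22.39

Checks: |TU| = 47.70 ✓; |UH| = 52.40 ✓.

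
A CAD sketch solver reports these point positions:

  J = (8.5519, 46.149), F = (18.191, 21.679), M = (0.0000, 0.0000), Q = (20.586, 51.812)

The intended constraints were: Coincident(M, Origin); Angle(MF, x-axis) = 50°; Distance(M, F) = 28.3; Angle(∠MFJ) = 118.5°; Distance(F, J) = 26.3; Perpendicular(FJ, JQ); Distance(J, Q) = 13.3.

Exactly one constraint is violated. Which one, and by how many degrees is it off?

Perpendicular(FJ, JQ) — off by 3.70°.

M = (0.00, 0.00) ✓; MF at 50.00° ✓; |MF| = 28.30 ✓; ∠MFJ = 118.5° ✓; |FJ| = 26.30 ✓; ∠(FJ, JQ) = 86.30° ✗; |JQ| = 13.30 ✓.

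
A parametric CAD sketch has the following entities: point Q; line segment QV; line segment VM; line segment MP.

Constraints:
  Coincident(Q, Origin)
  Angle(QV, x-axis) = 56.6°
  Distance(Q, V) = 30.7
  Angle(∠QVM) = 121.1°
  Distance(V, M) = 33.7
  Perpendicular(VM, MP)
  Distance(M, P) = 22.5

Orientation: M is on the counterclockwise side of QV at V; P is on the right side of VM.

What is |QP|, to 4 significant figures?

69.54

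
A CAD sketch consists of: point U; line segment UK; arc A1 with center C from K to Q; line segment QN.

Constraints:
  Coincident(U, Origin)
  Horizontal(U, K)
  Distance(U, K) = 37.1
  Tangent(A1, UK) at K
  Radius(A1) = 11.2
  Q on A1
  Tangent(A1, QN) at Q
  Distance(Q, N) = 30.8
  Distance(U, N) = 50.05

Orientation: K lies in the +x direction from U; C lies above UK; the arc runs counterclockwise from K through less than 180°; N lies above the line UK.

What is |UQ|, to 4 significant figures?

49.34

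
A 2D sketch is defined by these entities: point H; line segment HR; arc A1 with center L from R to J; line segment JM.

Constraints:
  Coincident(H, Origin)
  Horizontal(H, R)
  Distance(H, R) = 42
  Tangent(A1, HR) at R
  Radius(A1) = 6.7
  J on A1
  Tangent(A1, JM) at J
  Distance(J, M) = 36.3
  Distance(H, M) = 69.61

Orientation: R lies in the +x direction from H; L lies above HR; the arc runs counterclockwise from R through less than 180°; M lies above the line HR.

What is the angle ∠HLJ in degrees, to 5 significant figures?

158.24°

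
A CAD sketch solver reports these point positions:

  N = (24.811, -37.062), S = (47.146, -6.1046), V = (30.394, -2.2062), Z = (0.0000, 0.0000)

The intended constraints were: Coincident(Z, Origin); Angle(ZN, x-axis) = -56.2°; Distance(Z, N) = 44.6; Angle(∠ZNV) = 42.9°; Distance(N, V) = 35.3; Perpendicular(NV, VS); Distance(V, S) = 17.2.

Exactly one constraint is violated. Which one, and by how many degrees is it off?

Perpendicular(NV, VS) — off by 4.00°.

Z = (0.00, 0.00) ✓; ZN at -56.20° ✓; |ZN| = 44.60 ✓; ∠ZNV = 42.90° ✓; |NV| = 35.30 ✓; ∠(NV, VS) = 94.00° ✗; |VS| = 17.20 ✓.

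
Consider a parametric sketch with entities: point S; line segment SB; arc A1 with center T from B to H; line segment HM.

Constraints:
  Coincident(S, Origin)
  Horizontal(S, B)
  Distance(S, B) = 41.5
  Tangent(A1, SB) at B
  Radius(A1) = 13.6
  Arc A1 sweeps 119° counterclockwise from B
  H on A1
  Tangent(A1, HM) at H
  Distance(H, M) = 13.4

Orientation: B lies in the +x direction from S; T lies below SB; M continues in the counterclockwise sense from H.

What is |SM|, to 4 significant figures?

48.18

S is at the origin; SB is horizontal with |SB| = 41.5 and B on the +x side, so B = (41.50, 0.000). Tangency of A1 to SB means the radius TB is perpendicular to SB, so T = B + (0, -13.6) = (41.50, -13.60). On A1, B sits at bearing 90° from T; a 119° counterclockwise sweep puts H at bearing 209°, so H = T + 13.6·(cos 209°, sin 209°) = (29.61, -20.19). Tangency of A1 to HM means the radius TH is perpendicular to HM, so HM runs along (−sin 209°, cos 209°); with |HM| = 13.4, M = (36.10, -31.91). Then |SM| = |M − S| = 48.18.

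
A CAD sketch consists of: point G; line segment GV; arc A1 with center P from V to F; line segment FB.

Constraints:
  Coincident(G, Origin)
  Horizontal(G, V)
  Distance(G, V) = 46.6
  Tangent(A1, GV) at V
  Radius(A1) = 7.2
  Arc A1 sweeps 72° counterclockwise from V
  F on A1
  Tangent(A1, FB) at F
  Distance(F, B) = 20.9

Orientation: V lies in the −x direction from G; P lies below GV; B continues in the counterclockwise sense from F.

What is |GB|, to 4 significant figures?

64.86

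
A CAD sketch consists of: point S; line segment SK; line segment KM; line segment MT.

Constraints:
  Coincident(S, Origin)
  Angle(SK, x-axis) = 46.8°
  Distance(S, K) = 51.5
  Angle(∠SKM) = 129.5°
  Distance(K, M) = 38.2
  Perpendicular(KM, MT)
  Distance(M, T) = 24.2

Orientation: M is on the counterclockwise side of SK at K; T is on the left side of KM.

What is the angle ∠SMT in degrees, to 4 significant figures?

60.75°

S is at the origin; SK runs at 46.8° with length 51.5, so K = 51.5·(cos 46.8°, sin 46.8°) = (35.25, 37.54). ∠SKM = 129.5°, so KM runs at 46.8° + (180° − 129.5°) = 97.30° from the x-axis; with |KM| = 38.2, M = K + 38.2·(cos 97.30°, sin 97.30°) = (30.40, 75.43). KM is perpendicular to MT; with |MT| = 24.2 on the left of KM, T = M + 24.2·(-0.9919, -0.1271) = (6.396, 72.36). Then cos ∠SMT = MS·MT / (|MS||MT|), giving 60.75°.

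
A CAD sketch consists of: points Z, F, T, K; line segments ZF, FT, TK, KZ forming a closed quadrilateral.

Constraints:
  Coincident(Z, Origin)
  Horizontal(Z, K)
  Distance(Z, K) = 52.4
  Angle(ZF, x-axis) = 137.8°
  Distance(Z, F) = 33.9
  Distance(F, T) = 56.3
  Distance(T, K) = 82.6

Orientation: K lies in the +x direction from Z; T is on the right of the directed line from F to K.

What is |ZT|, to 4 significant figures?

40.69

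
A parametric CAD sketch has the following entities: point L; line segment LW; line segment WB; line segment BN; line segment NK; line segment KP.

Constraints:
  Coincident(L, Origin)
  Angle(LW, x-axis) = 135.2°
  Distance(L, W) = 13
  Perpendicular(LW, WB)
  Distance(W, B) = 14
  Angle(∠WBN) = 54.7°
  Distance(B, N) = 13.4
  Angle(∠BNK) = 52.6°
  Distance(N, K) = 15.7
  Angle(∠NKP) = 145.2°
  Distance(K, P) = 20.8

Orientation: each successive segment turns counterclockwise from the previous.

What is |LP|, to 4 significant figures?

37.72

L is at the origin; LW runs at 135.2° with length 13.0, so W = (-9.224, 9.160). LW is perpendicular to WB, so WB runs at -134.8°; with |WB| = 14.0, B = (-19.09, -0.7737). ∠WBN = 54.7° gives BN at -9.500° from the x-axis; with |BN| = 13.4, N = (-5.873, -2.985). ∠BNK = 52.6° gives NK at 117.9° from the x-axis; with |NK| = 15.7, K = (-13.22, 10.89). ∠NKP = 145.2° gives KP at 152.7° from the x-axis; with |KP| = 20.8, P = (-31.70, 20.43). Then |LP| = |P − L| = 37.72.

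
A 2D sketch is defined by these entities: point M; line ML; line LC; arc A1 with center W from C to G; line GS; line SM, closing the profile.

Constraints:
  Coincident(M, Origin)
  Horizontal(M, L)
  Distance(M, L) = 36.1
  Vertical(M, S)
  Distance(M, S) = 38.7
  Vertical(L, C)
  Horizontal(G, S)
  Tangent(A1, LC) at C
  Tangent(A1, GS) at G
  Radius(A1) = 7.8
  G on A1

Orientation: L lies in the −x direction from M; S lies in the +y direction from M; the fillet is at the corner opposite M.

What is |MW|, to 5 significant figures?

41.901

MS is vertical with |MS| = 38.7 and S on the +y side, so S = (0.0000, 38.700). The virtual corner opposite M is at (-36.100, 38.700). Since A1 is tangent to LC there, WC ⟂ LC and tangency of A1 to GS means the radius WG is perpendicular to GS, with radius 7.8, so the center W sits 7.8 in from both sides at W = (-28.300, 30.900). Then |MW| = |W − M| = 41.901.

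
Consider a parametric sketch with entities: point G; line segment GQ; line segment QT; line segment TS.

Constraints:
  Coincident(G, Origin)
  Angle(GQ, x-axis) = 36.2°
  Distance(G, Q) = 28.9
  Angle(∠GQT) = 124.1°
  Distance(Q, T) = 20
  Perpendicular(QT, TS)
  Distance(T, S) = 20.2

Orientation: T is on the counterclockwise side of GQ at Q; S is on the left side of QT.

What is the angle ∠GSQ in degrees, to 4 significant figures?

51.17°

G is at the origin; GQ runs at 36.2° with length 28.9, so Q = 28.9·(cos 36.2°, sin 36.2°) = (23.32, 17.07). ∠GQT = 124.1°, so QT runs at 36.2° + (180° − 124.1°) = 92.10° from the x-axis; with |QT| = 20.0, T = Q + 20.0·(cos 92.10°, sin 92.10°) = (22.59, 37.06). The perpendicularity gives TS at right angles to QT; with |TS| = 20.2 on the left of QT, S = T + 20.2·(-0.9993, -0.03664) = (2.402, 36.31). Then cos ∠GSQ = SG·SQ / (|SG||SQ|), giving 51.17°.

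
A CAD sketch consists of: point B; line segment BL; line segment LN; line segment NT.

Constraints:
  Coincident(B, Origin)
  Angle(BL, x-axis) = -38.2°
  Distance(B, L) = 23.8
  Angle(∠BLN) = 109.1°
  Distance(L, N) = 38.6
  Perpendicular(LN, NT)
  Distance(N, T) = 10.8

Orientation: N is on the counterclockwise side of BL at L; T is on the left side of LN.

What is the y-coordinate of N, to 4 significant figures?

6.135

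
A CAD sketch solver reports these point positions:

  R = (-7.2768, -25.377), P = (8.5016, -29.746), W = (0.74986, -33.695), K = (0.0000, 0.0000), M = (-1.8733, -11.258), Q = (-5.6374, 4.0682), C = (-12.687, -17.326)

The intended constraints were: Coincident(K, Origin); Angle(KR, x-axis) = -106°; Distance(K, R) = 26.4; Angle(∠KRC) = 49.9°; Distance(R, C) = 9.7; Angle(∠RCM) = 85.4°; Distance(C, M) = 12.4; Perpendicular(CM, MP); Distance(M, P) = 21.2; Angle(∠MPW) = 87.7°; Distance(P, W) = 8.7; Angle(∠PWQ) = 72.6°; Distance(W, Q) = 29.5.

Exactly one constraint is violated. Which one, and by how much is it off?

Distance(W, Q) = 29.5 — off by 8.80.

K = (0.00, 0.00) ✓; KR at -106.0° ✓; |KR| = 26.40 ✓; ∠KRC = 49.90° ✓; |RC| = 9.700 ✓; ∠RCM = 85.40° ✓; |CM| = 12.40 ✓; ∠(CM, MP) = 90.00° ✓; |MP| = 21.20 ✓; ∠MPW = 87.70° ✓; |PW| = 8.700 ✓; ∠PWQ = 72.60° ✓; |WQ| = 38.30 ✗.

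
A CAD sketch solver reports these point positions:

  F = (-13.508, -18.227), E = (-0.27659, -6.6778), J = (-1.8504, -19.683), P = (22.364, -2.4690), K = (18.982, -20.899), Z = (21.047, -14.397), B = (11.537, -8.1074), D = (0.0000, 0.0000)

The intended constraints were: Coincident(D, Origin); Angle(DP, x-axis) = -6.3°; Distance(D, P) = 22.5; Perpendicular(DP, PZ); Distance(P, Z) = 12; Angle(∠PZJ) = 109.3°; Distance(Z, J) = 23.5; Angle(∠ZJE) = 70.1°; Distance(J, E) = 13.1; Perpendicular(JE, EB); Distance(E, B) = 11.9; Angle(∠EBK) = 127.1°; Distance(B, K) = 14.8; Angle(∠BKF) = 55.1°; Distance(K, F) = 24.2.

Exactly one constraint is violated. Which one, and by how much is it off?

Distance(K, F) = 24.2 — off by 8.40.

D = (0.00, 0.00) ✓; DP at -6.300° ✓; |DP| = 22.50 ✓; ∠(DP, PZ) = 90.00° ✓; |PZ| = 12.00 ✓; ∠PZJ = 109.3° ✓; |ZJ| = 23.50 ✓; ∠ZJE = 70.10° ✓; |JE| = 13.10 ✓; ∠(JE, EB) = 90.00° ✓; |EB| = 11.90 ✓; ∠EBK = 127.1° ✓; |BK| = 14.80 ✓; ∠BKF = 55.10° ✓; |KF| = 32.60 ✗.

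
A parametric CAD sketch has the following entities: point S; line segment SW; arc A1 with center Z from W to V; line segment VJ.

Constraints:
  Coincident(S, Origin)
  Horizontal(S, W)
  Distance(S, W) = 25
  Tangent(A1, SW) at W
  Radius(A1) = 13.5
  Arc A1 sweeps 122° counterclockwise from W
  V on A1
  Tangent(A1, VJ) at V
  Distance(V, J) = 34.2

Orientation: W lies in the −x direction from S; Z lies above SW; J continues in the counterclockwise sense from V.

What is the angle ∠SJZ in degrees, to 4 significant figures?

22.07°

On A1, W sits at bearing -90° from Z; a 122° counterclockwise sweep puts V at bearing 32°, so V = Z + 13.5·(cos 32°, sin 32°) = (-13.55, 20.65). The tangent condition forces ZV to be normal to VJ, so VJ runs along (−sin 32°, cos 32°); with |VJ| = 34.2, J = (-31.67, 49.66). Then cos ∠SJZ = JS·JZ / (|JS||JZ|), giving 22.07°.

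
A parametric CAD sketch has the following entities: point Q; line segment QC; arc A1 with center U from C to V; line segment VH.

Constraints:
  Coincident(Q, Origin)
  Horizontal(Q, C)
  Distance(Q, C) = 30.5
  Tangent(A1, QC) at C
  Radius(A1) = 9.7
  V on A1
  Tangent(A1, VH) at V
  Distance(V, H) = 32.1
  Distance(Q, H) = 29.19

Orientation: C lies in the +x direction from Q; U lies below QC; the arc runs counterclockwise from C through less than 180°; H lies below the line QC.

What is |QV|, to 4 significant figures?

23.16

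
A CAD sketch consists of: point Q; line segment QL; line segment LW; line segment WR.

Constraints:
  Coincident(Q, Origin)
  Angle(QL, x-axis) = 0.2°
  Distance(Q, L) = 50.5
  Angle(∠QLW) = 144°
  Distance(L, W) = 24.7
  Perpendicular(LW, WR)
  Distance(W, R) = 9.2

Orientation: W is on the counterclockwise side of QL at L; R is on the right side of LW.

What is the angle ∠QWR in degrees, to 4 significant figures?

114.4°

Q is at the origin; QL runs at 0.2° with length 50.5, so L = 50.5·(cos 0.2°, sin 0.2°) = (50.50, 0.1763). ∠QLW = 144.0°, so LW runs at 0.2° + (180° − 144.0°) = 36.20° from the x-axis; with |LW| = 24.7, W = L + 24.7·(cos 36.20°, sin 36.20°) = (70.43, 14.76). The perpendicularity gives WR at right angles to LW; with |WR| = 9.2 on the right of LW, R = W + 9.2·(0.5906, -0.8070) = (75.87, 7.340). Then cos ∠QWR = WQ·WR / (|WQ||WR|), giving 114.4°.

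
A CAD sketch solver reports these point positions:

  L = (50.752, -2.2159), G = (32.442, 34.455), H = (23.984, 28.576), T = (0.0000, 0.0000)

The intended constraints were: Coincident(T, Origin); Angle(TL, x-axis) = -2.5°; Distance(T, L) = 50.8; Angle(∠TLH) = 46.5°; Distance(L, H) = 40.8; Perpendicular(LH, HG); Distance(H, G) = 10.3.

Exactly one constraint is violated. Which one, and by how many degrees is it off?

Perpendicular(LH, HG) — off by 6.20°.

T = (0.00, 0.00) ✓; TL at -2.500° ✓; |TL| = 50.80 ✓; ∠TLH = 46.50° ✓; |LH| = 40.80 ✓; ∠(LH, HG) = 96.20° ✗; |HG| = 10.30 ✓.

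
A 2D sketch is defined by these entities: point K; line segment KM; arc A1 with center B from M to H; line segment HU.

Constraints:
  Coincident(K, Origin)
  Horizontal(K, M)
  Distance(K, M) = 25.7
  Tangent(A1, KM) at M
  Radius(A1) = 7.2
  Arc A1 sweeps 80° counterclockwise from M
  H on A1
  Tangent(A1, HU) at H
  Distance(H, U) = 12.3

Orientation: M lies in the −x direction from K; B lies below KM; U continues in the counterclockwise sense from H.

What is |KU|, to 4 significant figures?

39.32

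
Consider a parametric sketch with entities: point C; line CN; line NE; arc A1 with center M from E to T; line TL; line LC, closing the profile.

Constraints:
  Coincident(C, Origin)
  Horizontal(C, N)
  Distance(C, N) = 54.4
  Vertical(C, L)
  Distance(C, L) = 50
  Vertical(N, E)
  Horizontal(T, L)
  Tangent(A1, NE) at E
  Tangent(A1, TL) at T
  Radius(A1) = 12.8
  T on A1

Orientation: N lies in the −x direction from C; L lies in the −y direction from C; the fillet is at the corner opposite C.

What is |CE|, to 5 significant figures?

65.903

C is at the origin; C and N share the same y with |CN| = 54.4 and N on the −x side, so N = (-54.400, 0.0000). CL is vertical with |CL| = 50.0 and L on the −y side, so L = (0.0000, -50.000). The virtual corner opposite C is at (-54.400, -50.000). A1 meets NE tangentially, so ME is at right angles to NE and since A1 is tangent to TL there, MT ⟂ TL, with radius 12.8, so the center M sits 12.8 in from both sides at M = (-41.600, -37.200). That places the tangent points at E = (-54.400, -37.200) on NE and T = (-41.600, -50.000) on TL. Then |CE| = |E − C| = 65.903.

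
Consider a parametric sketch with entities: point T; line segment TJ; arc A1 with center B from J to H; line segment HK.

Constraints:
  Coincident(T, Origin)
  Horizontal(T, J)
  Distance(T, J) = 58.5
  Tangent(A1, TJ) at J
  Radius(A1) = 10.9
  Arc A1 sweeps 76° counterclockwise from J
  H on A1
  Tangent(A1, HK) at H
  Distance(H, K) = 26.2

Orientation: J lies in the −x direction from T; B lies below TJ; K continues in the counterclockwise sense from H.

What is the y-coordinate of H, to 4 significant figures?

-8.263

T is at the origin; TJ is horizontal with |TJ| = 58.5 and J on the −x side, so J = (-58.50, 0.000). Since A1 is tangent to TJ there, BJ ⟂ TJ, so B = J + (0, -10.9) = (-58.50, -10.90). On A1, J sits at bearing 90° from B; a 76° counterclockwise sweep puts H at bearing 166°, so H = B + 10.9·(cos 166°, sin 166°) = (-69.08, -8.263). So H.y = -8.263.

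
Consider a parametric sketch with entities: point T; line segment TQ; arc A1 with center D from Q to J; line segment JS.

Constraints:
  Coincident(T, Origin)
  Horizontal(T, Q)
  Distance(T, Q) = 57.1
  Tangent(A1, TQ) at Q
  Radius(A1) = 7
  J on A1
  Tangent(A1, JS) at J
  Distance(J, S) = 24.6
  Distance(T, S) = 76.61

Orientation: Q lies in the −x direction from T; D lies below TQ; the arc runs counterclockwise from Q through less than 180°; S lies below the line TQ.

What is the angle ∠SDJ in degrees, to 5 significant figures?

74.116°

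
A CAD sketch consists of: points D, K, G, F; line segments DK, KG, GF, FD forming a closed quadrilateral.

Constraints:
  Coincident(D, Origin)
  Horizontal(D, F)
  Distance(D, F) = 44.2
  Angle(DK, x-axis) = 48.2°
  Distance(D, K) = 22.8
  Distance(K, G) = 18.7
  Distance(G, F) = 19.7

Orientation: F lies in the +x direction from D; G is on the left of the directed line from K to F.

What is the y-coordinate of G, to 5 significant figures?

16.790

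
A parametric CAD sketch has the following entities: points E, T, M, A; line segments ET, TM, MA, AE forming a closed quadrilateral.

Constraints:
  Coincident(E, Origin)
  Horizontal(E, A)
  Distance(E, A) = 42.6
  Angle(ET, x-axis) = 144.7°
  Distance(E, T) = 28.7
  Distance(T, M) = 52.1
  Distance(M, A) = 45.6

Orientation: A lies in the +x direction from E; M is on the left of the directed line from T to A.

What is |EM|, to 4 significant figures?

46.81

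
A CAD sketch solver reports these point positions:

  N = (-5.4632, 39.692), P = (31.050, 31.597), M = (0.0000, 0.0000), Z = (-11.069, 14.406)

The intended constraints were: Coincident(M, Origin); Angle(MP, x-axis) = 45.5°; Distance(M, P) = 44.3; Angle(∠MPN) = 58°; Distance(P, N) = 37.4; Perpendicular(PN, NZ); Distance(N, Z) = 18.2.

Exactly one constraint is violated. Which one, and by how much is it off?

Distance(N, Z) = 18.2 — off by 7.70.

M = (0.00, 0.00) ✓; MP at 45.50° ✓; |MP| = 44.30 ✓; ∠MPN = 58.00° ✓; |PN| = 37.40 ✓; ∠(PN, NZ) = 90.00° ✓; |NZ| = 25.90 ✗.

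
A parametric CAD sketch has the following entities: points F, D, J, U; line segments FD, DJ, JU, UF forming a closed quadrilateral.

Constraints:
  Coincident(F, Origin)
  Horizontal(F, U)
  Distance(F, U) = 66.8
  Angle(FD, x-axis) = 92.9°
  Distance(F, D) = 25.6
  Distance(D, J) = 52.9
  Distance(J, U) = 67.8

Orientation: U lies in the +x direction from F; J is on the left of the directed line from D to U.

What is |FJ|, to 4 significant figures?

71.96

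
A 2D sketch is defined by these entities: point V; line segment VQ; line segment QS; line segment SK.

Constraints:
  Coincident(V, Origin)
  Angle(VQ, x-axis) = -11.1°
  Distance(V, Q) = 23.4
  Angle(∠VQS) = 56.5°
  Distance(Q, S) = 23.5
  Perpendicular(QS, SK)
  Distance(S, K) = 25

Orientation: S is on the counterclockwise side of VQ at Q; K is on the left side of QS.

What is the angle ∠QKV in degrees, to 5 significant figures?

19.369°

V is at the origin; VQ runs at -11.1° with length 23.4, so Q = 23.4·(cos -11.1°, sin -11.1°) = (22.962, -4.5050). ∠VQS = 56.5°, so QS runs at -11.1° + (180° − 56.5°) = 112.40° from the x-axis; with |QS| = 23.5, S = Q + 23.5·(cos 112.40°, sin 112.40°) = (14.007, 17.222). QS is perpendicular to SK; with |SK| = 25.0 on the left of QS, K = S + 25.0·(-0.92455, -0.38107) = (-9.1066, 7.6951). Then cos ∠QKV = KQ·KV / (|KQ||KV|), giving 19.369°.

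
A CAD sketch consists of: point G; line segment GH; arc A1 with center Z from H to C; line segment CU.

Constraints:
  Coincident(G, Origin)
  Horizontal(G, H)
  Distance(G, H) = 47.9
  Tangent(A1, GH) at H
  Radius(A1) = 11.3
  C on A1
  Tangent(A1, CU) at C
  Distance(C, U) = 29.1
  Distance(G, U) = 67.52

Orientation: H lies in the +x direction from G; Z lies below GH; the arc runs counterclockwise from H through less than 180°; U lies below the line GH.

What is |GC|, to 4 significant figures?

41.74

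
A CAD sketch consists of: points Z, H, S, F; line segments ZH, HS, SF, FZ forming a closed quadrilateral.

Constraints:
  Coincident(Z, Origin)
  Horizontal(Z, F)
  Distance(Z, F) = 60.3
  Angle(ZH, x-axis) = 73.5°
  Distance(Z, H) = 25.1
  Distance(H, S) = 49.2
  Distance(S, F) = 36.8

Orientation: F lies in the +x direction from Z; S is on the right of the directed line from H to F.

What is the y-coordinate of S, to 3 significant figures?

-19.8

Checks: |HS| = 49.20 ✓; |SF| = 36.80 ✓.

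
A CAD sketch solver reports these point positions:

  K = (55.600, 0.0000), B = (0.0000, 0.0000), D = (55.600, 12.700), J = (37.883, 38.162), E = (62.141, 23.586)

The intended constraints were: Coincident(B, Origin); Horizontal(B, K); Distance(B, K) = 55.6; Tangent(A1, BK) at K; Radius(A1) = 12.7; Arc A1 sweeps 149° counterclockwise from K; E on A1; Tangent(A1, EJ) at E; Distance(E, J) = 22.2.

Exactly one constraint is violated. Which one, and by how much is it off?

Distance(E, J) = 22.2 — off by 6.10.

B = (0.00, 0.00) ✓; B.y = 0.00, K.y = 0.00 ✓; |BK| = 55.60 ✓; ∠(DK, KB) = 90.00° ✓; |DK| = 12.70 ✓; bearing(D→E) − bearing(D→K) = 149.0° ✓; |DE| = 12.70 ✓; ∠(DE, EJ) = 90.00° ✓; |EJ| = 28.30 ✗.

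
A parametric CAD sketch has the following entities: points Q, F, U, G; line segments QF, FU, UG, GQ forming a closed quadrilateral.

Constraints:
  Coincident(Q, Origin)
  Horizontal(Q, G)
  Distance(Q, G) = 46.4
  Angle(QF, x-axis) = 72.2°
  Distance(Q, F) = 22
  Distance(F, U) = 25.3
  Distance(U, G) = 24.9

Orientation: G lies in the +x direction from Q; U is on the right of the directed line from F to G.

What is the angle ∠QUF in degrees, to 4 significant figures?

55.36°

Checks: |FU| = 25.30 ✓; |UG| = 24.90 ✓.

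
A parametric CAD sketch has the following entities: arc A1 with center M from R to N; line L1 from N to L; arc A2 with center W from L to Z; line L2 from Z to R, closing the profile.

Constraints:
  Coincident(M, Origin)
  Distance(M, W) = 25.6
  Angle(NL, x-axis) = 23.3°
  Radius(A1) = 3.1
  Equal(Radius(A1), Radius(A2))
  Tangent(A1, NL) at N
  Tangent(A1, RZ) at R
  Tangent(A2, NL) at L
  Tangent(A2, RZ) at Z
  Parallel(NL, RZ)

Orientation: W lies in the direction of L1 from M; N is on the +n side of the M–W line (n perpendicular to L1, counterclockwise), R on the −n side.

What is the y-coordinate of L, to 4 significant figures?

12.97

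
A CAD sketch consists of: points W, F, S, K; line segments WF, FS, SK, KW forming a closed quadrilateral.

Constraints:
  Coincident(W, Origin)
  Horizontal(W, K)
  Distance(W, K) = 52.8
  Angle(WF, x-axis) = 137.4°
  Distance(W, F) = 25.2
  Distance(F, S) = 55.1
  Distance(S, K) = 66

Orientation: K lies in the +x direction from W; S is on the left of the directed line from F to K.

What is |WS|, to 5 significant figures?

60.186

Checks: |FS| = 55.10 ✓; |SK| = 66.00 ✓.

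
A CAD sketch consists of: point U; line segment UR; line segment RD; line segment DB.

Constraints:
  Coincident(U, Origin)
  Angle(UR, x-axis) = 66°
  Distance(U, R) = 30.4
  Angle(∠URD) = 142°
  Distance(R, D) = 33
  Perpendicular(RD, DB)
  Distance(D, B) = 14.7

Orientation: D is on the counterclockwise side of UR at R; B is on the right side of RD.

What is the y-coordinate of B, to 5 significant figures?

63.348

U is at the origin; UR runs at 66.0° with length 30.4, so R = 30.4·(cos 66.0°, sin 66.0°) = (12.365, 27.772). ∠URD = 142.0°, so RD runs at 66.0° + (180° − 142.0°) = 104.00° from the x-axis; with |RD| = 33.0, D = R + 33.0·(cos 104.00°, sin 104.00°) = (4.3814, 59.792). The perpendicularity gives DB at right angles to RD; with |DB| = 14.7 on the right of RD, B = D + 14.7·(0.97030, 0.24192) = (18.645, 63.348). So B.y = 63.348.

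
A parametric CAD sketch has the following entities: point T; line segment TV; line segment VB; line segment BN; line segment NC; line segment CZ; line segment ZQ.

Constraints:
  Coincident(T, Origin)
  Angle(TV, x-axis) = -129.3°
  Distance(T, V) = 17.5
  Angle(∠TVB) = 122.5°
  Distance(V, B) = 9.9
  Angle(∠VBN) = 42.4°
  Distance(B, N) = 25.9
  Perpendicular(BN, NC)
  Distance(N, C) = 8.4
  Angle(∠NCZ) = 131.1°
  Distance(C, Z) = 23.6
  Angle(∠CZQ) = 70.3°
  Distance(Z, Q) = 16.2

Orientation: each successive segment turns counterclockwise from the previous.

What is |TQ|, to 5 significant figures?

23.003

T is at the origin; TV runs at -129.3° with length 17.5, so V = (-11.084, -13.542). ∠TVB = 122.5° gives VB at -71.800° from the x-axis; with |VB| = 9.9, B = (-7.9920, -22.947). ∠VBN = 42.4° gives BN at 65.800° from the x-axis; with |BN| = 25.9, N = (2.6250, 0.67698). BN is perpendicular to NC, so NC runs at 155.80°; with |NC| = 8.4, C = (-5.0369, 4.1203). ∠NCZ = 131.1° gives CZ at -155.30° from the x-axis; with |CZ| = 23.6, Z = (-26.478, -5.7413). ∠CZQ = 70.3° gives ZQ at -45.600° from the x-axis; with |ZQ| = 16.2, Q = (-15.143, -17.316). Then |TQ| = |Q − T| = 23.003.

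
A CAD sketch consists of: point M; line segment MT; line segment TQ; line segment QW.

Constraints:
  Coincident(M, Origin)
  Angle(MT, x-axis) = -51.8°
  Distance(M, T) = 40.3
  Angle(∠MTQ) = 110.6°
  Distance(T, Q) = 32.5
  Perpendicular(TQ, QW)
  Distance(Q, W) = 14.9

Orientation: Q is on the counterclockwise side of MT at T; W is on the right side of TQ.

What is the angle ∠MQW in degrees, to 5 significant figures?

128.94°

M is at the origin; MT runs at -51.8° with length 40.3, so T = 40.3·(cos -51.8°, sin -51.8°) = (24.922, -31.670). ∠MTQ = 110.6°, so TQ runs at -51.8° + (180° − 110.6°) = 17.600° from the x-axis; with |TQ| = 32.5, Q = T + 32.5·(cos 17.600°, sin 17.600°) = (55.901, -21.843). The perpendicularity gives QW at right angles to TQ; with |QW| = 14.9 on the right of TQ, W = Q + 14.9·(0.30237, -0.95319) = (60.406, -36.046). Then cos ∠MQW = QM·QW / (|QM||QW|), giving 128.94°.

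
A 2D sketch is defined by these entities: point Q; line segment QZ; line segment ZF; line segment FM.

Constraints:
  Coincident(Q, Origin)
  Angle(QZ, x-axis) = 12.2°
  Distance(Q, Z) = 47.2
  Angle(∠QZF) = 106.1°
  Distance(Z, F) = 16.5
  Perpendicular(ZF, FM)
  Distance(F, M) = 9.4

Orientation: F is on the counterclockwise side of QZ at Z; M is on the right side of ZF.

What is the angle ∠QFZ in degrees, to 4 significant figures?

56.88°

Q is at the origin; QZ runs at 12.2° with length 47.2, so Z = 47.2·(cos 12.2°, sin 12.2°) = (46.13, 9.975). ∠QZF = 106.1°, so ZF runs at 12.2° + (180° − 106.1°) = 86.10° from the x-axis; with |ZF| = 16.5, F = Z + 16.5·(cos 86.10°, sin 86.10°) = (47.26, 26.44). Then cos ∠QFZ = FQ·FZ / (|FQ||FZ|), giving 56.88°.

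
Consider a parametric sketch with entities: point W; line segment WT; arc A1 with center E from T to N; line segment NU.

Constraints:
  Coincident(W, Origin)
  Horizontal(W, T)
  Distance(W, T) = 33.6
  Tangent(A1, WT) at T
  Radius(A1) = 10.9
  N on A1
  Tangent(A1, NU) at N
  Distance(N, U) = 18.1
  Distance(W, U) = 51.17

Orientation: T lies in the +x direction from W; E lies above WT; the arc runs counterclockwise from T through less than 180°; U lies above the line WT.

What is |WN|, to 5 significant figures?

46.158

Checks: |EN| = 10.90 ✓; ∠(EN, NU) = 90.00° ✓; |NU| = 18.10 ✓; |WU| = 51.17 ✓.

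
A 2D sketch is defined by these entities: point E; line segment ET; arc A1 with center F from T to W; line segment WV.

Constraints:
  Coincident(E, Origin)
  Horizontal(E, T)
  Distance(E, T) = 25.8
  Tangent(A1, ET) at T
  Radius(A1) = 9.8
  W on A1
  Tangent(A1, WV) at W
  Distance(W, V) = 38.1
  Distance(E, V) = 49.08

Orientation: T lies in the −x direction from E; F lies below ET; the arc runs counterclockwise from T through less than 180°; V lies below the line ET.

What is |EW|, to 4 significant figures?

37.25

Checks: |FW| = 9.800 ✓; ∠(FW, WV) = 90.00° ✓; |WV| = 38.10 ✓; |EV| = 49.08 ✓.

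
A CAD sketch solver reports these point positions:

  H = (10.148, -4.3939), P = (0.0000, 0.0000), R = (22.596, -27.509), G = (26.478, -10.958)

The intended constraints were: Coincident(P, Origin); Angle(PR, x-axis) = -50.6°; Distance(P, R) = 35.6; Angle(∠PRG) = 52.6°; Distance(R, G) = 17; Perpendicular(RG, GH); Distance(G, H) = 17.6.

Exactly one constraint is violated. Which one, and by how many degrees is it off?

Perpendicular(RG, GH) — off by 8.70°.

P = (0.00, 0.00) ✓; PR at -50.60° ✓; |PR| = 35.60 ✓; ∠PRG = 52.60° ✓; |RG| = 17.00 ✓; ∠(RG, GH) = 81.30° ✗; |GH| = 17.60 ✓.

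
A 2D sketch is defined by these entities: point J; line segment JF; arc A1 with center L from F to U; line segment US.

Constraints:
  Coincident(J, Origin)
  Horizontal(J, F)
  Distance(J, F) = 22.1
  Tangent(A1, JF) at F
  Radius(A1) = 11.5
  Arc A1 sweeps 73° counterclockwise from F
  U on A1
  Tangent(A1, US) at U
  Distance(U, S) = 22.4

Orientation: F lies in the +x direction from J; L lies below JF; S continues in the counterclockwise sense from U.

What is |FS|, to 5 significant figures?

34.375

J is at the origin; J and F share the same y with |JF| = 22.1 and F on the +x side, so F = (22.100, 0.0000). The tangent condition forces LF to be normal to JF, so L = F + (0, -11.5) = (22.100, -11.500). On A1, F sits at bearing 90° from L; a 73° counterclockwise sweep puts U at bearing 163°, so U = L + 11.5·(cos 163°, sin 163°) = (11.102, -8.1377). Tangency of A1 to US means the radius LU is perpendicular to US, so US runs along (−sin 163°, cos 163°); with |US| = 22.4, S = (4.5534, -29.559). Then |FS| = |S − F| = 34.375.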